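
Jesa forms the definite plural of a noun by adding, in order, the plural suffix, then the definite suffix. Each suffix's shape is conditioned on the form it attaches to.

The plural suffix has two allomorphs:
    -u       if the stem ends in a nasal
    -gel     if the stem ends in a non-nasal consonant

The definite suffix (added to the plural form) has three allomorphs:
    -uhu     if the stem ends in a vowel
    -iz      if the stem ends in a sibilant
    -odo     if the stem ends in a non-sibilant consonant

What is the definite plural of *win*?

Since the final consonant of *win* is /n/ (a nasal), it takes -u, giving *winu*.
Since the final sound of the plural form *winu* is /u/ (a vowel), it takes -uhu, giving *winuuhu*.

winuuhu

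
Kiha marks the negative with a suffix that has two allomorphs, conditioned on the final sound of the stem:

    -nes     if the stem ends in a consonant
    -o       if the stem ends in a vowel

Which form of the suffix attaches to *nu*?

-o

*nu*: final sound = /u/, a vowel → -o.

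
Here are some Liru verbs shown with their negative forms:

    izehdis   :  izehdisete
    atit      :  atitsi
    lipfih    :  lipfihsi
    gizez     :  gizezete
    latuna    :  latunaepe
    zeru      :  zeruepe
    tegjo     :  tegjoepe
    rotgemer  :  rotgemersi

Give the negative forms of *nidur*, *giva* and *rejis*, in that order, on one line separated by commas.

The suffix is conditioned by the final sound: -ete when the stem ends in a sibilant (*izehdis*, *gizez*); -si when the stem ends in a non-sibilant consonant (*atit*, *lipfih*, *rotgemer*); -epe when the stem ends in a vowel (*latuna*, *zeru*, *tegjo*).
*nidur* — final sound /r/ (a non-sibilant consonant) → -si → *nidursi*.
*giva*: final sound = /a/, a vowel → -epe → *givaepe*.
Since the final sound of *rejis* is /s/ (a sibilant), it takes -ete, giving *rejisete*.

nidursi, givaepe, rejisete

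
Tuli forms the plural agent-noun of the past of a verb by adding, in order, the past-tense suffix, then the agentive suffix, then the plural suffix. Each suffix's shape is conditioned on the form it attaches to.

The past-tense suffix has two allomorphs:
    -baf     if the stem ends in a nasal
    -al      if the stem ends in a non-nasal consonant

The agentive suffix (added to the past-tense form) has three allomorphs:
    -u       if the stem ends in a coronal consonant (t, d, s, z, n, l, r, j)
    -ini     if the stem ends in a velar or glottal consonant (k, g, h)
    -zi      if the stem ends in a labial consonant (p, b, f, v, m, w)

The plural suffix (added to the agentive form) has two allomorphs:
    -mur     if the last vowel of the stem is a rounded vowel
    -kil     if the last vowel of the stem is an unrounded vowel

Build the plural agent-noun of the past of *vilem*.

*vilem*: final consonant = /m/, a nasal → -baf → *vilembaf*.
The final consonant of the past-tense form *vilembaf* is /f/, which is labial, so the agentive suffix is -zi, giving *vilembafzi*.
Since the last vowel of the agentive form *vilembafzi* is /i/ (an unrounded vowel), it takes -kil, giving *vilembafzikil*.

vilembafzikil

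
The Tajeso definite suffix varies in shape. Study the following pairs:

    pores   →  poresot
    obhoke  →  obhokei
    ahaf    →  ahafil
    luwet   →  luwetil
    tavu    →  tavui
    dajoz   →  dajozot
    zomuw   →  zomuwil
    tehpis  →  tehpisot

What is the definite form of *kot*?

kotil

The pattern is sibilance of the final sound: -ot when the stem ends in a sibilant (*pores*, *dajoz*, *tehpis*); -il when the stem ends in a non-sibilant consonant (*ahaf*, *luwet*, *zomuw*); -i when the stem ends in a vowel (*obhoke*, *tavu*).
The final sound of *kot* is /t/, which is a non-sibilant consonant, so the suffix is -il, giving *kotil*.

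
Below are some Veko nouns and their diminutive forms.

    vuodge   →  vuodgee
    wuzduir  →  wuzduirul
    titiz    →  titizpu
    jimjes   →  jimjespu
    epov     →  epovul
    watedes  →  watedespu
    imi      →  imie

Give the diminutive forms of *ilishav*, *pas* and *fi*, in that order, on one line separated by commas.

Looking at the final sound of each stem: -pu when the stem ends in a sibilant (*titiz*, *jimjes*, *watedes*); -ul when the stem ends in a non-sibilant consonant (*wuzduir*, *epov*); -e when the stem ends in a vowel (*vuodge*, *imi*).
The final sound of *ilishav* is /v/, which is a non-sibilant consonant, so the suffix is -ul, giving *ilishavul*.
*pas*: final sound = /s/, a sibilant → -pu → *paspu*.
*fi* — final sound /i/ (a vowel) → -e → *fie*.

ilishavul, paspu, fie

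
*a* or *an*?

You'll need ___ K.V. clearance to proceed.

a

The indefinite article is chosen by the initial *sound* of the following word, not its spelling.
The initialism *K.V.* is read letter by letter; the first letter, K, is pronounced /keɪ/, which begins with a consonant sound.
So the article is *a*: You'll need a K.V. clearance to proceed.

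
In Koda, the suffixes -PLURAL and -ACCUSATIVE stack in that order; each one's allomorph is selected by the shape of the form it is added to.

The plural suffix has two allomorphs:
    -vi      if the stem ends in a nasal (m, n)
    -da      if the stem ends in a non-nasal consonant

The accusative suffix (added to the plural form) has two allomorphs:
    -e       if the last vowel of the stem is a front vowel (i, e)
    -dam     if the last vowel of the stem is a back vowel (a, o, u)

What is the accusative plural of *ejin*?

The final consonant of *ejin* is /n/, which is a nasal, so the plural suffix is -vi, giving *ejinvi*.
Since the last vowel of the plural form *ejinvi* is /i/ (a front vowel), it takes -e, giving *ejinvie*.

ejinvie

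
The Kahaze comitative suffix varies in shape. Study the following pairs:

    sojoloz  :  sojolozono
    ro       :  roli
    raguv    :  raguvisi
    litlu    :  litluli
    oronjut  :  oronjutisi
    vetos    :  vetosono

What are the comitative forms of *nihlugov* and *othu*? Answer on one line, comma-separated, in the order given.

nihlugovisi, othuli

The suffix is conditioned by the final sound: -ono when the stem ends in a sibilant (*sojoloz*, *vetos*); -isi when the stem ends in a non-sibilant consonant (*raguv*, *oronjut*); -li when the stem ends in a vowel (*ro*, *litlu*).
Since the final sound of *nihlugov* is /v/ (a non-sibilant consonant), it takes -isi, giving *nihlugovisi*.
The final sound of *othu* is /u/, which is a vowel, so the suffix is -li, giving *othuli*.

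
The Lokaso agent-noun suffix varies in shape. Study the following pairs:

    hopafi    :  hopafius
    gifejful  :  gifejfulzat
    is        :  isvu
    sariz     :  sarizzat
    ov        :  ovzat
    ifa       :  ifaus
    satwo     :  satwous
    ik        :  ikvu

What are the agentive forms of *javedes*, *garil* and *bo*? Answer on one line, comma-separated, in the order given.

The alternation tracks the final sound of the stem — -vu when the stem ends in a voiceless consonant (*is*, *ik*); -zat when the stem ends in a voiced consonant (*gifejful*, *sariz*, *ov*); -us when the stem ends in a vowel (*hopafi*, *ifa*, *satwo*).
*javedes*: final sound = /s/, a voiceless consonant → -vu → *javedesvu*.
Since the final sound of *garil* is /l/ (a voiced consonant), it takes -zat, giving *garilzat*.
Since the final sound of *bo* is /o/ (a vowel), it takes -us, giving *bous*.

javedesvu, garilzat, bous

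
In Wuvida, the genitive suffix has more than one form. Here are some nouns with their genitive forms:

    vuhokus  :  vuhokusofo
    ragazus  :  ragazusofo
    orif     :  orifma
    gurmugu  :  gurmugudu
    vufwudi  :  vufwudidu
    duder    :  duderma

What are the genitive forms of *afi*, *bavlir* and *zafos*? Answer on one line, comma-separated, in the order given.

The pattern is sibilance of the final sound: -ofo when the stem ends in a sibilant (*vuhokus*, *ragazus*); -ma when the stem ends in a non-sibilant consonant (*orif*, *duder*); -du when the stem ends in a vowel (*gurmugu*, *vufwudi*).
The final sound of *afi* is /i/, which is a vowel, so the suffix is -du, giving *afidu*.
Since the final sound of *bavlir* is /r/ (a non-sibilant consonant), it takes -ma, giving *bavlirma*.
*zafos*: final sound = /s/, a sibilant → -ofo → *zafosofo*.

afidu, bavlirma, zafosofo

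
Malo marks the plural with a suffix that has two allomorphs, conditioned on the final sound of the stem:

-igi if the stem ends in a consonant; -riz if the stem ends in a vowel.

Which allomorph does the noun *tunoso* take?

-riz

*tunoso*: final sound = /o/, a vowel → -riz.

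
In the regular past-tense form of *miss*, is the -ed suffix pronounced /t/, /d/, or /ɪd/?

/t/

The stem *miss* ends in a voiceless consonant other than /t/.
The -ed suffix is realized as /ɪd/ after /t, d/; as /t/ after other voiceless consonants; and as /d/ after other voiced sounds.
So -ed on *miss* is pronounced /t/.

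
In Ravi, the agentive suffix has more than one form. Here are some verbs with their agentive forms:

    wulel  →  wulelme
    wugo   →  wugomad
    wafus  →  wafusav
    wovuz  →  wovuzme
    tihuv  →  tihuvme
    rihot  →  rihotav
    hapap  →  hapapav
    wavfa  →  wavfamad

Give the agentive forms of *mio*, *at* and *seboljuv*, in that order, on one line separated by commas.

miomad, atav, seboljuvme

The pattern is voicing of the final sound: -av when the stem ends in a voiceless consonant (*wafus*, *rihot*, *hapap*); -me when the stem ends in a voiced consonant (*wulel*, *wovuz*, *tihuv*); -mad when the stem ends in a vowel (*wugo*, *wavfa*).
The final sound of *mio* is /o/, which is a vowel, so the suffix is -mad, giving *miomad*.
*at* — final sound /t/ (a voiceless consonant) → -av → *atav*.
Since the final sound of *seboljuv* is /v/ (a voiced consonant), it takes -me, giving *seboljuvme*.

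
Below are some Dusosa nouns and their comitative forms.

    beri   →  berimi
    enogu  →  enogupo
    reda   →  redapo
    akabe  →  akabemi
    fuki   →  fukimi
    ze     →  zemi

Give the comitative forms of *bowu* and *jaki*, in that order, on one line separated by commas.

bowupo, jakimi

Looking at the last vowel of each stem: -mi when the last vowel of the stem is a front vowel (*beri*, *akabe*, *fuki*, *ze*); -po when the last vowel of the stem is a back vowel (*enogu*, *reda*).
*bowu*: last vowel = /u/, a back vowel → -po → *bowupo*.
*jaki* — last vowel /i/ (a front vowel) → -mi → *jakimi*.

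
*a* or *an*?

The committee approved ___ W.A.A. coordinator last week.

The indefinite article is chosen by the initial *sound* of the following word, not its spelling.
The initialism *W.A.A.* is read letter by letter; the first letter, W, is pronounced /ˈdʌbəl.juː/, which begins with a consonant sound.
So the article is *a*: The committee approved a W.A.A. coordinator last week.

a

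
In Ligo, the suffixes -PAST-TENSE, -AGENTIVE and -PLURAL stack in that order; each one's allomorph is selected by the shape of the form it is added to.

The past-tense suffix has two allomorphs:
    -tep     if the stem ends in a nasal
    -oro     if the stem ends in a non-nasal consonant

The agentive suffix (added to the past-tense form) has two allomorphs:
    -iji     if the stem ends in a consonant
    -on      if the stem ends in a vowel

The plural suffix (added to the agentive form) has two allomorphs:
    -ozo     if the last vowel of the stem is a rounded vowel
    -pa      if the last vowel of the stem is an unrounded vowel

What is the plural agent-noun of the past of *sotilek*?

sotilekoroonozo

*sotilek*: final consonant = /k/, non-nasal → -oro → *sotilekoro*.
The past-tense form *sotilekoro* — final sound /o/ (a vowel) → -on → *sotilekoroon*.
Since the last vowel of the agentive form *sotilekoroon* is /o/ (a rounded vowel), it takes -ozo, giving *sotilekoroonozo*.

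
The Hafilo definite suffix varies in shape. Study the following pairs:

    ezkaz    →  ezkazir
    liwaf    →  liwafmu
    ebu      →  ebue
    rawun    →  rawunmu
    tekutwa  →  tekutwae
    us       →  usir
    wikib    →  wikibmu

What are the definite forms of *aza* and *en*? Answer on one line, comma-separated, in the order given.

The alternation tracks the final sound of the stem — -ir when the stem ends in a sibilant (*ezkaz*, *us*); -mu when the stem ends in a non-sibilant consonant (*liwaf*, *rawun*, *wikib*); -e when the stem ends in a vowel (*ebu*, *tekutwa*).
*aza*: final sound = /a/, a vowel → -e → *azae*.
Since the final sound of *en* is /n/ (a non-sibilant consonant), it takes -mu, giving *enmu*.

azae, enmu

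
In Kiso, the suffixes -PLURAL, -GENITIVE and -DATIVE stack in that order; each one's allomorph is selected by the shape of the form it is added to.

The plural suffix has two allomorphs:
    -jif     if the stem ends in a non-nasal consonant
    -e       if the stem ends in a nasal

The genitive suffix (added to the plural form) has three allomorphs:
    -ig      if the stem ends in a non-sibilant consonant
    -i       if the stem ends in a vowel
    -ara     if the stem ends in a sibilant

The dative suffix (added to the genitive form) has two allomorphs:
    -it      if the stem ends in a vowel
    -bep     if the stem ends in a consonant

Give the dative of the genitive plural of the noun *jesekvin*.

*jesekvin* — final consonant /n/ (a nasal) → -e → *jesekvine*.
Since the final sound of the plural form *jesekvine* is /e/ (a vowel), it takes -i, giving *jesekvinei*.
The genitive form *jesekvinei* — final sound /i/ (a vowel) → -it → *jesekvineiit*.

jesekvineiit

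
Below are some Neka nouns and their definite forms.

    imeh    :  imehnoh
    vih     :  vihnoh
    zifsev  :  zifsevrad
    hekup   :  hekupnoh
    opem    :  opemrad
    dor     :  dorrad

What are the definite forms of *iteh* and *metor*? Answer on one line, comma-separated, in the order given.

The suffix is conditioned by the final consonant: -noh when the stem ends in a voiceless consonant (*imeh*, *vih*, *hekup*); -rad when the stem ends in a voiced consonant (*zifsev*, *opem*, *dor*).
*iteh*: final consonant = /h/, voiceless → -noh → *itehnoh*.
The final consonant of *metor* is /r/, which is voiced, so the suffix is -rad, giving *metorrad*.

itehnoh, metorrad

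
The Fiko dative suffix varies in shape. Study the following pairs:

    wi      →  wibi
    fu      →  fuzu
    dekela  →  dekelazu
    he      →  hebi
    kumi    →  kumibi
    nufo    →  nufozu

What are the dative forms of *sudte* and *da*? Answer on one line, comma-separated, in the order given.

sudtebi, dazu

The suffix is conditioned by the last vowel: -bi when the last vowel of the stem is a front vowel (*wi*, *he*, *kumi*); -zu when the last vowel of the stem is a back vowel (*fu*, *dekela*, *nufo*).
The last vowel of *sudte* is /e/, which is a front vowel, so the suffix is -bi, giving *sudtebi*.
*da* — last vowel /a/ (a back vowel) → -zu → *dazu*.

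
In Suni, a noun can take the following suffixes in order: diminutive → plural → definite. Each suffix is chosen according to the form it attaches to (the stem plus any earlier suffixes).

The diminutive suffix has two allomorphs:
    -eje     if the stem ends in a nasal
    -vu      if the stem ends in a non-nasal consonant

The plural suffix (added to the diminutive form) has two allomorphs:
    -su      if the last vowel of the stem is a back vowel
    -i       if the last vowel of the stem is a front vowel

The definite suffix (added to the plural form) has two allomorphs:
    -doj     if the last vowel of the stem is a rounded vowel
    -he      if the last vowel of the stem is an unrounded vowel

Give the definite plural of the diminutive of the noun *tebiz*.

*tebiz*: final consonant = /z/, non-nasal → -vu → *tebizvu*.
The last vowel of the diminutive form *tebizvu* is /u/, which is a back vowel, so the plural suffix is -su, giving *tebizvusu*.
The plural form *tebizvusu*: last vowel = /u/, a rounded vowel → -doj → *tebizvusudoj*.

tebizvusudoj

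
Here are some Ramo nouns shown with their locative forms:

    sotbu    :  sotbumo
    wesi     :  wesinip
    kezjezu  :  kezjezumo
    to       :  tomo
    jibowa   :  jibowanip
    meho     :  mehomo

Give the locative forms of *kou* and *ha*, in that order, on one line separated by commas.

Looking at the last vowel of each stem: -mo when the last vowel of the stem is a rounded vowel (*sotbu*, *kezjezu*, *to*, *meho*); -nip when the last vowel of the stem is an unrounded vowel (*wesi*, *jibowa*).
Since the last vowel of *kou* is /u/ (a rounded vowel), it takes -mo, giving *koumo*.
The last vowel of *ha* is /a/, which is an unrounded vowel, so the suffix is -nip, giving *hanip*.

koumo, hanip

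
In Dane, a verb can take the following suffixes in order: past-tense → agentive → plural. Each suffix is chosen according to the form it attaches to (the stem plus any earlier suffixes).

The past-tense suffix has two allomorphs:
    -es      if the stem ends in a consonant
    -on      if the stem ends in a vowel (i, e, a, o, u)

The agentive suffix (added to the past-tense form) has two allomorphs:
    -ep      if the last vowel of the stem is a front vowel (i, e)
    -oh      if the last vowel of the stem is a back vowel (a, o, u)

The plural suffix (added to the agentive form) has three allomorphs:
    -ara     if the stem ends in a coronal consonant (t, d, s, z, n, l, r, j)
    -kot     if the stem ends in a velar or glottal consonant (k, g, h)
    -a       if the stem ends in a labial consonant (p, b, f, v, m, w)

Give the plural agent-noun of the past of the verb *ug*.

ugesepa

The final sound of *ug* is /g/, which is a consonant, so the past-tense suffix is -es, giving *uges*.
The past-tense form *uges* — last vowel /e/ (a front vowel) → -ep → *ugesep*.
Since the final consonant of the agentive form *ugesep* is /p/ (labial), it takes -a, giving *ugesepa*.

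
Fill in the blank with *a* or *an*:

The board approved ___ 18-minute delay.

The indefinite article is chosen by the initial *sound* of the following word, not its spelling.
The number *18* is spoken "eighteen", beginning with /ˌeɪˈtiːn/ — a vowel sound.
So the article is *an*: The board approved an 18-minute delay.

an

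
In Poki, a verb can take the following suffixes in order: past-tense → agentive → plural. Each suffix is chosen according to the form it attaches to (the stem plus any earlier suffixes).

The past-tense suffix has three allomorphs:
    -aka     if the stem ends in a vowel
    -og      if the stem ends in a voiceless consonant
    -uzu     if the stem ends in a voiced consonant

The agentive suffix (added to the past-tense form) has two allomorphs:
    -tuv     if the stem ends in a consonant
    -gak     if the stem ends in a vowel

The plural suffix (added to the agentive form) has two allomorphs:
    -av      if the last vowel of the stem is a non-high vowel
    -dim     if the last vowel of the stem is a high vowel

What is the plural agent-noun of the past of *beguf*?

Since the final sound of *beguf* is /f/ (a voiceless consonant), it takes -og, giving *begufog*.
The final sound of the past-tense form *begufog* is /g/, which is a consonant, so the agentive suffix is -tuv, giving *begufogtuv*.
The agentive form *begufogtuv* — last vowel /u/ (a high vowel) → -dim → *begufogtuvdim*.

begufogtuvdim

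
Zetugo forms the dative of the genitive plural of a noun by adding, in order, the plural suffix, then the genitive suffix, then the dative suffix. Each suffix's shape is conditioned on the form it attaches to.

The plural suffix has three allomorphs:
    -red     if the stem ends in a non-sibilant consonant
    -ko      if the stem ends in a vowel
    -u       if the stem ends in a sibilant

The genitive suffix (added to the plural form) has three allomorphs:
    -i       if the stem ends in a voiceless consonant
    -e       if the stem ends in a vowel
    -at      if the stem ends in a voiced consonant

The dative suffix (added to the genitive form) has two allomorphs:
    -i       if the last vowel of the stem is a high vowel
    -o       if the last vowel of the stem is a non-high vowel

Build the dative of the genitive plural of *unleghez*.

The final sound of *unleghez* is /z/, which is a sibilant, so the plural suffix is -u, giving *unleghezu*.
Since the final sound of the plural form *unleghezu* is /u/ (a vowel), it takes -e, giving *unleghezue*.
Since the last vowel of the genitive form *unleghezue* is /e/ (a non-high vowel), it takes -o, giving *unleghezueo*.

unleghezueo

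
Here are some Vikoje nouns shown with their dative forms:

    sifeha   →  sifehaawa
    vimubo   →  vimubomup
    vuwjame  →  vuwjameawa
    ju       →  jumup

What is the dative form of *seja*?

sejaawa

The alternation tracks the last vowel of the stem — -mup when the last vowel of the stem is a rounded vowel (*vimubo*, *ju*); -awa when the last vowel of the stem is an unrounded vowel (*sifeha*, *vuwjame*).
The last vowel of *seja* is /a/, which is an unrounded vowel, so the suffix is -awa, giving *sejaawa*.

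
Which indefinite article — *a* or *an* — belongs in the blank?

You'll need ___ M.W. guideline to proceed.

The indefinite article is chosen by the initial *sound* of the following word, not its spelling.
The initialism *M.W.* is read letter by letter; the first letter, M, is pronounced /ɛm/, which begins with a vowel sound.
So the article is *an*: You'll need an M.W. guideline to proceed.

an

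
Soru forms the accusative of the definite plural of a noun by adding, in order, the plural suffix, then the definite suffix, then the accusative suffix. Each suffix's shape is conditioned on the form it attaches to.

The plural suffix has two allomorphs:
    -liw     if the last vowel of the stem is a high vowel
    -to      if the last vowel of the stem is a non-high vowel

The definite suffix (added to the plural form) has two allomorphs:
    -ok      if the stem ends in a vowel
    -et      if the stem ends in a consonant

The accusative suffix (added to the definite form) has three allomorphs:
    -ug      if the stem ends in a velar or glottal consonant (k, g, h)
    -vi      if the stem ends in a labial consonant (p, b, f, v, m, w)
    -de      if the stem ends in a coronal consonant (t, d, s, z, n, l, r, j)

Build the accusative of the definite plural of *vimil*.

The last vowel of *vimil* is /i/, which is a high vowel, so the plural suffix is -liw, giving *vimilliw*.
The plural form *vimilliw* — final sound /w/ (a consonant) → -et → *vimilliwet*.
The definite form *vimilliwet*: final consonant = /t/, coronal → -de → *vimilliwetde*.

vimilliwetde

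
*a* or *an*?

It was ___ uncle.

The indefinite article is chosen by the initial *sound* of the following word, not its spelling.
*uncle* begins with the sound /ʌ/ (u pronounced /ʌ/) — a vowel sound.
So the article is *an*: It was an uncle.

an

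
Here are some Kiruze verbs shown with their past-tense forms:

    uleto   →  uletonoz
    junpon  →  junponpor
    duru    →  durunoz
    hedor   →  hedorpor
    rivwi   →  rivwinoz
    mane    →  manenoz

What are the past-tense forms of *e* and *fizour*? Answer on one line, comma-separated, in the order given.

enoz, fizourpor

The pattern is consonant vs. vowel: -por when the stem ends in a consonant (*junpon*, *hedor*); -noz when the stem ends in a vowel (*uleto*, *duru*, *rivwi*, *mane*).
*e* — final sound /e/ (a vowel) → -noz → *enoz*.
The final sound of *fizour* is /r/, which is a consonant, so the suffix is -por, giving *fizourpor*.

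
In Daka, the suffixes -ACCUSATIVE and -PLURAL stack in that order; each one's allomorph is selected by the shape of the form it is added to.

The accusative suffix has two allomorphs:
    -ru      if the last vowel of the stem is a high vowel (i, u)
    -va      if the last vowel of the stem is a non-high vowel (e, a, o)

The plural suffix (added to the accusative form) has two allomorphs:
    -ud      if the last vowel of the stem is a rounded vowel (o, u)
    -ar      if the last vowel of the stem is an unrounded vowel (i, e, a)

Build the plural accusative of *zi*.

*zi* — last vowel /i/ (a high vowel) → -ru → *ziru*.
The last vowel of the accusative form *ziru* is /u/, which is a rounded vowel, so the plural suffix is -ud, giving *ziruud*.

ziruud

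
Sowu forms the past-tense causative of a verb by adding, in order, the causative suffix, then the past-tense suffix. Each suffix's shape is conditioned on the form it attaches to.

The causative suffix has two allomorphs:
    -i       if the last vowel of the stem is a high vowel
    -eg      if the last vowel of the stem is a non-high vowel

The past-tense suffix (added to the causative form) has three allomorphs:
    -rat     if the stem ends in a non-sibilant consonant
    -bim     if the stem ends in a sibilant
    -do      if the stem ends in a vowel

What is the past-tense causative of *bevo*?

Since the last vowel of *bevo* is /o/ (a non-high vowel), it takes -eg, giving *bevoeg*.
The final sound of the causative form *bevoeg* is /g/, which is a non-sibilant consonant, so the past-tense suffix is -rat, giving *bevoegrat*.

bevoegrat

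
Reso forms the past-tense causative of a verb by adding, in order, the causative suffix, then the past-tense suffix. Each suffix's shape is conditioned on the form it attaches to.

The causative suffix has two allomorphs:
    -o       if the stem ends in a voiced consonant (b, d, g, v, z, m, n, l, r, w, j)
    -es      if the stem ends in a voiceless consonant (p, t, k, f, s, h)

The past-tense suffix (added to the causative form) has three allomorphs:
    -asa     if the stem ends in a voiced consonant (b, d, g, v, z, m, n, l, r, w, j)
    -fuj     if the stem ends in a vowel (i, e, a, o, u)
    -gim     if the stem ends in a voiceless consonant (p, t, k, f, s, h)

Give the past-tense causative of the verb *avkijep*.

The final consonant of *avkijep* is /p/, which is voiceless, so the causative suffix is -es, giving *avkijepes*.
The causative form *avkijepes*: final sound = /s/, a voiceless consonant → -gim → *avkijepesgim*.

avkijepesgim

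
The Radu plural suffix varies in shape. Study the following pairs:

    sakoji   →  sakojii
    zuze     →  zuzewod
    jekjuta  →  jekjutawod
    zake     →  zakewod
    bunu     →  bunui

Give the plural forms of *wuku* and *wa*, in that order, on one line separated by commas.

wukui, wawod

The pattern is height harmony: -i when the last vowel of the stem is a high vowel (*sakoji*, *bunu*); -wod when the last vowel of the stem is a non-high vowel (*zuze*, *jekjuta*, *zake*).
*wuku*: last vowel = /u/, a high vowel → -i → *wukui*.
The last vowel of *wa* is /a/, which is a non-high vowel, so the suffix is -wod, giving *wawod*.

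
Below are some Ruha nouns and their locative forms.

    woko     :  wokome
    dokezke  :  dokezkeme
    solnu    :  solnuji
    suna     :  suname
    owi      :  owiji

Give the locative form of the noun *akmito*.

akmitome

Looking at the last vowel of each stem: -ji when the last vowel of the stem is a high vowel (*solnu*, *owi*); -me when the last vowel of the stem is a non-high vowel (*woko*, *dokezke*, *suna*).
*akmito*: last vowel = /o/, a non-high vowel → -me → *akmitome*.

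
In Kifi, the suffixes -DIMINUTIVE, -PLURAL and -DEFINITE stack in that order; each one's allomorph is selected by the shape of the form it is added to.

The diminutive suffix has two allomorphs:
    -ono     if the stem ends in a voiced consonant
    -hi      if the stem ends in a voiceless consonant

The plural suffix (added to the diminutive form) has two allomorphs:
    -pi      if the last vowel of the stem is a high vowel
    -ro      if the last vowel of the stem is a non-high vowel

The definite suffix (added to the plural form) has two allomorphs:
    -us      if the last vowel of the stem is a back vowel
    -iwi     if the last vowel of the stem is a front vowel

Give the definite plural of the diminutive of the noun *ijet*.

ijethipiiwi

*ijet* — final consonant /t/ (voiceless) → -hi → *ijethi*.
The diminutive form *ijethi*: last vowel = /i/, a high vowel → -pi → *ijethipi*.
Since the last vowel of the plural form *ijethipi* is /i/ (a front vowel), it takes -iwi, giving *ijethipiiwi*.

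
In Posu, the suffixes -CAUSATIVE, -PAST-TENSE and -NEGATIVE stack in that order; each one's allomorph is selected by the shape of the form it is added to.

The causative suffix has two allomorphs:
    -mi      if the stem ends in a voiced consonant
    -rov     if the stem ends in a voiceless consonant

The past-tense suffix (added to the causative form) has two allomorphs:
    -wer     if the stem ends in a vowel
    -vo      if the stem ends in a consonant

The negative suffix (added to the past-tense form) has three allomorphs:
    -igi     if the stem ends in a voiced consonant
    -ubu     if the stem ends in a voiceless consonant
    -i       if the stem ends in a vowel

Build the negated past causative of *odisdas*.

*odisdas* — final consonant /s/ (voiceless) → -rov → *odisdasrov*.
The final sound of the causative form *odisdasrov* is /v/, which is a consonant, so the past-tense suffix is -vo, giving *odisdasrovvo*.
Since the final sound of the past-tense form *odisdasrovvo* is /o/ (a vowel), it takes -i, giving *odisdasrovvoi*.

odisdasrovvoi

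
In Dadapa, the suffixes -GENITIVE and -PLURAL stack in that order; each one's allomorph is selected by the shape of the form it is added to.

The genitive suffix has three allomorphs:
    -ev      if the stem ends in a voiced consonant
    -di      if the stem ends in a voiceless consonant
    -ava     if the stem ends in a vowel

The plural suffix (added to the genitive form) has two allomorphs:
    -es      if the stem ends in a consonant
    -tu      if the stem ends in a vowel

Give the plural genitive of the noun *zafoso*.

zafosoavatu

Since the final sound of *zafoso* is /o/ (a vowel), it takes -ava, giving *zafosoava*.
The final sound of the genitive form *zafosoava* is /a/, which is a vowel, so the plural suffix is -tu, giving *zafosoavatu*.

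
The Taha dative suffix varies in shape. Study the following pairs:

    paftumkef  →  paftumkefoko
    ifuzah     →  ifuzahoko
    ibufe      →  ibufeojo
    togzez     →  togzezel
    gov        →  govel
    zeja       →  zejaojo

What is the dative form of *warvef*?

warvefoko

The suffix is conditioned by the final sound: -oko when the stem ends in a voiceless consonant (*paftumkef*, *ifuzah*); -el when the stem ends in a voiced consonant (*togzez*, *gov*); -ojo when the stem ends in a vowel (*ibufe*, *zeja*).
The final sound of *warvef* is /f/, which is a voiceless consonant, so the suffix is -oko, giving *warvefoko*.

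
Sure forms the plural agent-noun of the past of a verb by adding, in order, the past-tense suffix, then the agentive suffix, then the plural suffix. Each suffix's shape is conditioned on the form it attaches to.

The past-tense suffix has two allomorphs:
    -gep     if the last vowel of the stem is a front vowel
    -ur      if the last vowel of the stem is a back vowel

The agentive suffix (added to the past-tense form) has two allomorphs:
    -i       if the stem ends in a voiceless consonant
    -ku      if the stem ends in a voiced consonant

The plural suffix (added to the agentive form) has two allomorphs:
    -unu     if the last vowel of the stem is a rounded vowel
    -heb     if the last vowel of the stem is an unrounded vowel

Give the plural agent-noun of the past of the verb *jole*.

jolegepiheb

*jole*: last vowel = /e/, a front vowel → -gep → *jolegep*.
The past-tense form *jolegep*: final consonant = /p/, voiceless → -i → *jolegepi*.
The last vowel of the agentive form *jolegepi* is /i/, which is an unrounded vowel, so the plural suffix is -heb, giving *jolegepiheb*.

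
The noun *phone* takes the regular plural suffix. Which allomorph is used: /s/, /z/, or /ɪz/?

The stem *phone* ends in a voiced non-sibilant sound.
The plural suffix surfaces as /ɪz/ after sibilants, /s/ after other voiceless consonants, and /z/ after other voiced sounds.
So the plural -s on *phone* is pronounced /z/.

/z/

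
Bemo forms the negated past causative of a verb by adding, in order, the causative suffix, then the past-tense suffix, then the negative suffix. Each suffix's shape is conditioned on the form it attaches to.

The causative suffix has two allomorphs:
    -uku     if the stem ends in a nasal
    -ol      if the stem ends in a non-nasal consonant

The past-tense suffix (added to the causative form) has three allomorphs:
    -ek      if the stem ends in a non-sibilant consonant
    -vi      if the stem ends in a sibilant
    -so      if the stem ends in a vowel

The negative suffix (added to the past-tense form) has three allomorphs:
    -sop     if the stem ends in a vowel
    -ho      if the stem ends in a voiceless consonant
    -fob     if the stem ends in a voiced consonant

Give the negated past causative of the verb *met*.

Since the final consonant of *met* is /t/ (non-nasal), it takes -ol, giving *metol*.
Since the final sound of the causative form *metol* is /l/ (a non-sibilant consonant), it takes -ek, giving *metolek*.
The past-tense form *metolek*: final sound = /k/, a voiceless consonant → -ho → *metolekho*.

metolekho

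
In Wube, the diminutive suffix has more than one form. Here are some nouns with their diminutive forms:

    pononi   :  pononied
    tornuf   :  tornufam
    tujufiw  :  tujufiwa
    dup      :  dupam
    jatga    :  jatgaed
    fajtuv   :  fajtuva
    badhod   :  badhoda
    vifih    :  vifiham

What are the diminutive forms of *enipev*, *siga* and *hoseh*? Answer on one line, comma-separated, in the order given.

enipeva, sigaed, hoseham

The alternation tracks the final sound of the stem — -am when the stem ends in a voiceless consonant (*tornuf*, *dup*, *vifih*); -a when the stem ends in a voiced consonant (*tujufiw*, *fajtuv*, *badhod*); -ed when the stem ends in a vowel (*pononi*, *jatga*).
*enipev*: final sound = /v/, a voiced consonant → -a → *enipeva*.
The final sound of *siga* is /a/, which is a vowel, so the suffix is -ed, giving *sigaed*.
*hoseh* — final sound /h/ (a voiceless consonant) → -am → *hoseham*.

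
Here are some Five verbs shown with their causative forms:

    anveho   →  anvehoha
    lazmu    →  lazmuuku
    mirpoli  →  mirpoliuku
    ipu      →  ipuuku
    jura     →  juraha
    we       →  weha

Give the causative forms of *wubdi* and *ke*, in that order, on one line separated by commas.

wubdiuku, keha

The alternation tracks the last vowel of the stem — -uku when the last vowel of the stem is a high vowel (*lazmu*, *mirpoli*, *ipu*); -ha when the last vowel of the stem is a non-high vowel (*anveho*, *jura*, *we*).
*wubdi* — last vowel /i/ (a high vowel) → -uku → *wubdiuku*.
Since the last vowel of *ke* is /e/ (a non-high vowel), it takes -ha, giving *keha*.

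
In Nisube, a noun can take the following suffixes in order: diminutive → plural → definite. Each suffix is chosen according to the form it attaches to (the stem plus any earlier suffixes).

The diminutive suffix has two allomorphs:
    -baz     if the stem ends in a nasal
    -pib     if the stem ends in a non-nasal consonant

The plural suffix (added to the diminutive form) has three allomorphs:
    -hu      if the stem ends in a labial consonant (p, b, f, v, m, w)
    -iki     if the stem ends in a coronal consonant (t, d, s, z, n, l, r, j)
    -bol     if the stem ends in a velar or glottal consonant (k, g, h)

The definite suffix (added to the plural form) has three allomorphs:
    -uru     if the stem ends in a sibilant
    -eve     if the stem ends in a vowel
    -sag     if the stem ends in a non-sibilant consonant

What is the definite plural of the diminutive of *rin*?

The final consonant of *rin* is /n/, which is a nasal, so the diminutive suffix is -baz, giving *rinbaz*.
Since the final consonant of the diminutive form *rinbaz* is /z/ (coronal), it takes -iki, giving *rinbaziki*.
The plural form *rinbaziki*: final sound = /i/, a vowel → -eve → *rinbazikieve*.

rinbazikieve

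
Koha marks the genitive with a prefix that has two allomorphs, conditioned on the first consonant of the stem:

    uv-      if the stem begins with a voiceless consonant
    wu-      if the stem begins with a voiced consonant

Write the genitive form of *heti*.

*heti*: first consonant = /h/, voiceless → uv- → *uvheti*.

uvheti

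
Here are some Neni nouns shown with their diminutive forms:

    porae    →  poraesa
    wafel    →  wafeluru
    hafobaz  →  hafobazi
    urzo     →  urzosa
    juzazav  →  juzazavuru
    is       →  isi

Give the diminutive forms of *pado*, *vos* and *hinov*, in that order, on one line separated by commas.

padosa, vosi, hinovuru

The pattern is sibilance of the final sound: -i when the stem ends in a sibilant (*hafobaz*, *is*); -uru when the stem ends in a non-sibilant consonant (*wafel*, *juzazav*); -sa when the stem ends in a vowel (*porae*, *urzo*).
*pado* — final sound /o/ (a vowel) → -sa → *padosa*.
*vos* — final sound /s/ (a sibilant) → -i → *vosi*.
*hinov* — final sound /v/ (a non-sibilant consonant) → -uru → *hinovuru*.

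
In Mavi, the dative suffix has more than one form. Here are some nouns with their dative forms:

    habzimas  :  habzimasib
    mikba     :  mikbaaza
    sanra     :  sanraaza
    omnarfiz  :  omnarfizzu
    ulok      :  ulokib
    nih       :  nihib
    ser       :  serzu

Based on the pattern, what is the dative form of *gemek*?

The suffix is conditioned by the final sound: -ib when the stem ends in a voiceless consonant (*habzimas*, *ulok*, *nih*); -zu when the stem ends in a voiced consonant (*omnarfiz*, *ser*); -aza when the stem ends in a vowel (*mikba*, *sanra*).
Since the final sound of *gemek* is /k/ (a voiceless consonant), it takes -ib, giving *gemekib*.

gemekib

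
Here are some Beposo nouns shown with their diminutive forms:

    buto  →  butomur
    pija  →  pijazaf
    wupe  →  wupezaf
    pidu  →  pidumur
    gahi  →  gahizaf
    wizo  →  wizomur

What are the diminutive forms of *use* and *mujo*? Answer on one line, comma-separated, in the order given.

The pattern is rounding harmony: -mur when the last vowel of the stem is a rounded vowel (*buto*, *pidu*, *wizo*); -zaf when the last vowel of the stem is an unrounded vowel (*pija*, *wupe*, *gahi*).
*use*: last vowel = /e/, an unrounded vowel → -zaf → *usezaf*.
*mujo*: last vowel = /o/, a rounded vowel → -mur → *mujomur*.

usezaf, mujomur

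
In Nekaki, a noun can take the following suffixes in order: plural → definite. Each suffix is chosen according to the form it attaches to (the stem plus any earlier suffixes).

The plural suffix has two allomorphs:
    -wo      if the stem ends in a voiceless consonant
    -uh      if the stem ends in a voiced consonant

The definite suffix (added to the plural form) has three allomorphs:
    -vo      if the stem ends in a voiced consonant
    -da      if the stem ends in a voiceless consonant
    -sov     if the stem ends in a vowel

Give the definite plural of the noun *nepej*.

nepejuhda

*nepej*: final consonant = /j/, voiced → -uh → *nepejuh*.
Since the final sound of the plural form *nepejuh* is /h/ (a voiceless consonant), it takes -da, giving *nepejuhda*.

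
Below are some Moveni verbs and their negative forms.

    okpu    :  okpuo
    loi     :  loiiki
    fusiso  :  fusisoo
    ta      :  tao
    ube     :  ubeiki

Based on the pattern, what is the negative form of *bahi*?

The alternation tracks the last vowel of the stem — -iki when the last vowel of the stem is a front vowel (*loi*, *ube*); -o when the last vowel of the stem is a back vowel (*okpu*, *fusiso*, *ta*).
The last vowel of *bahi* is /i/, which is a front vowel, so the suffix is -iki, giving *bahiiki*.

bahiiki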